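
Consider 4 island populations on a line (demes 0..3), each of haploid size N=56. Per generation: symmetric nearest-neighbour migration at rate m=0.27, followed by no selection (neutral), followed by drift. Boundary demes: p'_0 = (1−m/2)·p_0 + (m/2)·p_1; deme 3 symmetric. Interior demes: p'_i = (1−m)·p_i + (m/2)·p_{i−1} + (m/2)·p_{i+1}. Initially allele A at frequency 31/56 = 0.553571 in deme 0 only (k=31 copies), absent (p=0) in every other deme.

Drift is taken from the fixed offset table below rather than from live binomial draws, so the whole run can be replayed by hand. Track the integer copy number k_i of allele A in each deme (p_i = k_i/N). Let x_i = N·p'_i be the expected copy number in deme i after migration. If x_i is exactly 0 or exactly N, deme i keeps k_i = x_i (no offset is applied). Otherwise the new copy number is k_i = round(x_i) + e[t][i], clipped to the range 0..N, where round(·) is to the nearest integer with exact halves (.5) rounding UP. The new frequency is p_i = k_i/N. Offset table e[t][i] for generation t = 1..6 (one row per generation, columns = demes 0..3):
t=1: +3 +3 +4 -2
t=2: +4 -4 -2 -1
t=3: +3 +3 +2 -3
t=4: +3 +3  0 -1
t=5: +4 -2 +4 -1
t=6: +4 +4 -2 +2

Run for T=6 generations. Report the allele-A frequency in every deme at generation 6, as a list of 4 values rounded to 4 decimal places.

[0.6071, 0.3571, 0.1071, 0.0536]

t=0: k=[31 0 0 0]
t=1: x=[26.8150 4.1850 0.0000 0.0000] k=[30 7 0 0]
t=2: x=[26.8950 9.1600 0.9450 0.0000] k=[31 5 0 0]
t=3: x=[27.4900 7.8350 0.6750 0.0000] k=[30 11 3 0]
t=4: x=[27.4350 12.4850 3.6750 0.4050] k=[30 15 4 0]
t=5: x=[27.9750 15.5400 4.9450 0.5400] k=[32 14 9 0]
t=6: x=[29.5700 15.7550 8.4600 1.2150] k=[34 20 6 3]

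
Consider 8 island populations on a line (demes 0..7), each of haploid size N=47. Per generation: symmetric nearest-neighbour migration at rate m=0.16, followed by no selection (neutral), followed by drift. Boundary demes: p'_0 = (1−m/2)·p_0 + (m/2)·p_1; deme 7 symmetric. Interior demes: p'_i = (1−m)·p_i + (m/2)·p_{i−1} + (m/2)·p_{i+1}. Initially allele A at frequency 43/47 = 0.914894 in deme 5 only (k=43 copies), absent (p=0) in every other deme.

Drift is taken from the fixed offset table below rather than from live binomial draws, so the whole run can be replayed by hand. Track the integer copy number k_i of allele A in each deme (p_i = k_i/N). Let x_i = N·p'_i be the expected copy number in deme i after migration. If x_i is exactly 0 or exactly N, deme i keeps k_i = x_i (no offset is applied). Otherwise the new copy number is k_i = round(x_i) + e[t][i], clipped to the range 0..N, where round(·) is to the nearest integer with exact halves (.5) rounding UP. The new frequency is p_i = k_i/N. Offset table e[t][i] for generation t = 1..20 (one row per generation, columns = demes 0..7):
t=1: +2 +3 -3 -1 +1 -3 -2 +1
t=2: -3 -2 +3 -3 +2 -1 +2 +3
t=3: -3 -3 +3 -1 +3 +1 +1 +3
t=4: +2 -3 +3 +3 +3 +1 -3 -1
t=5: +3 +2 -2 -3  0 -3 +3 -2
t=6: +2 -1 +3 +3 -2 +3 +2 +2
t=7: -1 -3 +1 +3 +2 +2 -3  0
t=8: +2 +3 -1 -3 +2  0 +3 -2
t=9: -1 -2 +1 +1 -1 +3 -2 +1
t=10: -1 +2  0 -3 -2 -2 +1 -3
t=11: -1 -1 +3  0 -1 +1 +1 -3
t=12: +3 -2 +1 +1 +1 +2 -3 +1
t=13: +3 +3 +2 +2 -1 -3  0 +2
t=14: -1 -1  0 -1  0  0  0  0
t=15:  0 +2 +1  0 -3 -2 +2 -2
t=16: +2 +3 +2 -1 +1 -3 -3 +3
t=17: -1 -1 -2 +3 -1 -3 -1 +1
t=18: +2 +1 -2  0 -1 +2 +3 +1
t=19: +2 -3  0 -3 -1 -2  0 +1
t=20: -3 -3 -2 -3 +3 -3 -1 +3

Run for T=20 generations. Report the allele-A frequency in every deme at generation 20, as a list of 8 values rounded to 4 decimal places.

[0.1489, 0.0638, 0.1064, 0.0851, 0.2128, 0.0638, 0.1915, 0.2979]

t=0: k=[0 0 0 0 0 43 0 0]
t=1: x=[0.0000 0.0000 0.0000 0.0000 3.4400 36.1200 3.4400 0.0000] k=[0 0 0 0 4 33 1 0]
t=2: x=[0.0000 0.0000 0.0000 0.3200 6.0000 28.1200 3.4800 0.0800] k=[0 0 0 0 8 27 5 3]
t=3: x=[0.0000 0.0000 0.0000 0.6400 8.8800 23.7200 6.6000 3.1600] k=[0 0 0 0 12 25 8 6]
t=4: x=[0.0000 0.0000 0.0000 0.9600 12.0800 22.6000 9.2000 6.1600] k=[0 0 0 4 15 24 6 5]
t=5: x=[0.0000 0.0000 0.3200 4.5600 14.8400 21.8400 7.3600 5.0800] k=[0 0 0 2 15 19 10 3]
t=6: x=[0.0000 0.0000 0.1600 2.8800 14.2800 17.9600 10.1600 3.5600] k=[0 0 3 6 12 21 12 6]
t=7: x=[0.0000 0.2400 3.0000 6.2400 12.2400 19.5600 12.2400 6.4800] k=[0 0 4 9 14 22 9 6]
t=8: x=[0.0000 0.3200 4.0800 9.0000 14.2400 20.3200 9.8000 6.2400] k=[0 3 3 6 16 20 13 4]
t=9: x=[0.2400 2.7600 3.2400 6.5600 15.5200 19.1200 12.8400 4.7200] k=[0 1 4 8 15 22 11 6]
t=10: x=[0.0800 1.1600 4.0800 8.2400 15.0000 20.5600 11.4800 6.4000] k=[0 3 4 5 13 19 12 3]
t=11: x=[0.2400 2.8400 4.0000 5.5600 12.8400 17.9600 11.8400 3.7200] k=[0 2 7 6 12 19 13 1]
t=12: x=[0.1600 2.2400 6.5200 6.5600 12.0800 17.9600 12.5200 1.9600] k=[3 0 8 8 13 20 10 3]
t=13: x=[2.7600 0.8800 7.3600 8.4000 13.1600 18.6400 10.2400 3.5600] k=[6 4 9 10 12 16 10 6]
t=14: x=[5.8400 4.5600 8.6800 10.0800 12.1600 15.2000 10.1600 6.3200] k=[5 4 9 9 12 15 10 6]
t=15: x=[4.9200 4.4800 8.6000 9.2400 12.0000 14.3600 10.0800 6.3200] k=[5 6 10 9 9 12 12 4]
t=16: x=[5.0800 6.2400 9.6000 9.0800 9.2400 11.7600 11.3600 4.6400] k=[7 9 12 8 10 9 8 8]
t=17: x=[7.1600 9.0800 11.4400 8.4800 9.7600 9.0000 8.0800 8.0000] k=[6 8 9 11 9 6 7 9]
t=18: x=[6.1600 7.9200 9.0800 10.6800 8.9200 6.3200 7.0800 8.8400] k=[8 9 7 11 8 8 10 10]
t=19: x=[8.0800 8.7600 7.4800 10.4400 8.2400 8.1600 9.8400 10.0000] k=[10 6 7 7 7 6 10 11]
t=20: x=[9.6800 6.4000 6.9200 7.0000 6.9200 6.4000 9.7600 10.9200] k=[7 3 5 4 10 3 9 14]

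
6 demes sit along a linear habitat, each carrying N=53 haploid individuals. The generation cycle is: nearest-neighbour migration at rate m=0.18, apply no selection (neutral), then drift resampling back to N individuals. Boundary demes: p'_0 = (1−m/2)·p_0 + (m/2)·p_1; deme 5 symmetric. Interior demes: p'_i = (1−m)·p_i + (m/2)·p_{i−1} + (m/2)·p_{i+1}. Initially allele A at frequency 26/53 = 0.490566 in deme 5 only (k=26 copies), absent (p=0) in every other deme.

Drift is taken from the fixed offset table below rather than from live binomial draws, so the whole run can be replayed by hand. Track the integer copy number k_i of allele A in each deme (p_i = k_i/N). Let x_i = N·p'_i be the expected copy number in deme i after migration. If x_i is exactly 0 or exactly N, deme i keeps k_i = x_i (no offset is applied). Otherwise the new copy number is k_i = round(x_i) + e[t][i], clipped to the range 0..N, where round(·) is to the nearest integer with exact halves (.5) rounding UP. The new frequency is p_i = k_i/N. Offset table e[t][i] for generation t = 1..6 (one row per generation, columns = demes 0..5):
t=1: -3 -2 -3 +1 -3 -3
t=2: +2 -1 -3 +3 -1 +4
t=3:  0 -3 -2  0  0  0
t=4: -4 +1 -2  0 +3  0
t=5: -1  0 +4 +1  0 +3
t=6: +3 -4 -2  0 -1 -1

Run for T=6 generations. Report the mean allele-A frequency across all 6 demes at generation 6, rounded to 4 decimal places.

0.0881

t=0: k=[0 0 0 0 0 26]
t=1: x=[0.0000 0.0000 0.0000 0.0000 2.3400 23.6600] k=[0 0 0 0 0 21]
t=2: x=[0.0000 0.0000 0.0000 0.0000 1.8900 19.1100] k=[0 0 0 0 1 23]
t=3: x=[0.0000 0.0000 0.0000 0.0900 2.8900 21.0200] k=[0 0 0 0 3 21]
t=4: x=[0.0000 0.0000 0.0000 0.2700 4.3500 19.3800] k=[0 0 0 0 7 19]
t=5: x=[0.0000 0.0000 0.0000 0.6300 7.4500 17.9200] k=[0 0 0 2 7 21]
t=6: x=[0.0000 0.0000 0.1800 2.2700 7.8100 19.7400] k=[0 0 0 2 7 19]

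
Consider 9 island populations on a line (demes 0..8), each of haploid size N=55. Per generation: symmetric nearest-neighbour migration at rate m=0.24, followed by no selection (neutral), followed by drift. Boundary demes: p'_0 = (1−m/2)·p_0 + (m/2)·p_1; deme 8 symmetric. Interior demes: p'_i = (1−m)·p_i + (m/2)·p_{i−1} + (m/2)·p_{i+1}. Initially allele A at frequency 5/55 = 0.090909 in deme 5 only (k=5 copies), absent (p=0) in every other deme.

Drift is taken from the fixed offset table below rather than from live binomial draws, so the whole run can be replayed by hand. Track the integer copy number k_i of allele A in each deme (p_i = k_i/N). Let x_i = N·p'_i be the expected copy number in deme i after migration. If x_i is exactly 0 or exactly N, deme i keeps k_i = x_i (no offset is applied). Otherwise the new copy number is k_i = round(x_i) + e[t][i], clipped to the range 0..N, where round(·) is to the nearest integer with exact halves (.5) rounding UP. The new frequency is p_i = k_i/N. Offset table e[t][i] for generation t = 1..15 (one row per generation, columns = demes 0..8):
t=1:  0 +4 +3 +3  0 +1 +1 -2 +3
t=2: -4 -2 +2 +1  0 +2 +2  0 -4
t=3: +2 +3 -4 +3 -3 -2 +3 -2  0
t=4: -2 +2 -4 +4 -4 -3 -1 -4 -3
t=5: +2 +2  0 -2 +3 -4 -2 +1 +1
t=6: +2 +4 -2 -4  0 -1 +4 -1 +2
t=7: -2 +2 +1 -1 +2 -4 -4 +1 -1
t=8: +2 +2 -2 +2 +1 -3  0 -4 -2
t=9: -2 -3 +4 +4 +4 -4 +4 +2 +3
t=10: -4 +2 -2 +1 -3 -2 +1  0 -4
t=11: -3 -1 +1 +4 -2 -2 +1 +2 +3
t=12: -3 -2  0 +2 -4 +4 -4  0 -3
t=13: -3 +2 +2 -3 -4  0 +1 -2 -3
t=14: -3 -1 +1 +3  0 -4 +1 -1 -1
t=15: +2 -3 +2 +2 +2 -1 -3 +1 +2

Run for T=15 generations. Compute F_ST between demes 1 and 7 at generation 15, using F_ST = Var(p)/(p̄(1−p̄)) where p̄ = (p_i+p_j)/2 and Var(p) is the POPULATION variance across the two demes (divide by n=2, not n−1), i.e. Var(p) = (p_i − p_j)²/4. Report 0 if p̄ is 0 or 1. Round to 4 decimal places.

t=0: k=[0 0 0 0 0 5 0 0 0]
t=1: x=[0.0000 0.0000 0.0000 0.0000 0.6000 3.8000 0.6000 0.0000 0.0000] k=[0 0 0 0 1 5 2 0 0]
t=2: x=[0.0000 0.0000 0.0000 0.1200 1.3600 4.1600 2.1200 0.2400 0.0000] k=[0 0 0 1 1 6 4 0 0]
t=3: x=[0.0000 0.0000 0.1200 0.8800 1.6000 5.1600 3.7600 0.4800 0.0000] k=[0 0 0 4 0 3 7 0 0]
t=4: x=[0.0000 0.0000 0.4800 3.0400 0.8400 3.1200 5.6800 0.8400 0.0000] k=[0 0 0 7 0 0 5 0 0]
t=5: x=[0.0000 0.0000 0.8400 5.3200 0.8400 0.6000 3.8000 0.6000 0.0000] k=[0 0 1 3 4 0 2 2 0]
t=6: x=[0.0000 0.1200 1.1200 2.8800 3.4000 0.7200 1.7600 1.7600 0.2400] k=[0 4 0 0 3 0 6 1 2]
t=7: x=[0.4800 3.0400 0.4800 0.3600 2.2800 1.0800 4.6800 1.7200 1.8800] k=[0 5 1 0 4 0 1 3 1]
t=8: x=[0.6000 3.9200 1.3600 0.6000 3.0400 0.6000 1.1200 2.5200 1.2400] k=[3 6 0 3 4 0 1 0 0]
t=9: x=[3.3600 4.9200 1.0800 2.7600 3.4000 0.6000 0.7600 0.1200 0.0000] k=[1 2 5 7 7 0 5 2 0]
t=10: x=[1.1200 2.2400 4.8800 6.7600 6.1600 1.4400 4.0400 2.1200 0.2400] k=[0 4 3 8 3 0 5 2 0]
t=11: x=[0.4800 3.4000 3.7200 6.8000 3.2400 0.9600 4.0400 2.1200 0.2400] k=[0 2 5 11 1 0 5 4 3]
t=12: x=[0.2400 2.1200 5.3600 9.0800 2.0800 0.7200 4.2800 4.0000 3.1200] k=[0 0 5 11 0 5 0 4 0]
t=13: x=[0.0000 0.6000 5.1200 8.9600 1.9200 3.8000 1.0800 3.0400 0.4800] k=[0 3 7 6 0 4 2 1 0]
t=14: x=[0.3600 3.1200 6.4000 5.4000 1.2000 3.2800 2.1200 1.0000 0.1200] k=[0 2 7 8 1 0 3 0 0]
t=15: x=[0.2400 2.3600 6.5200 7.0400 1.7200 0.4800 2.2800 0.3600 0.0000] k=[2 0 9 9 4 0 0 1 0]

0.0092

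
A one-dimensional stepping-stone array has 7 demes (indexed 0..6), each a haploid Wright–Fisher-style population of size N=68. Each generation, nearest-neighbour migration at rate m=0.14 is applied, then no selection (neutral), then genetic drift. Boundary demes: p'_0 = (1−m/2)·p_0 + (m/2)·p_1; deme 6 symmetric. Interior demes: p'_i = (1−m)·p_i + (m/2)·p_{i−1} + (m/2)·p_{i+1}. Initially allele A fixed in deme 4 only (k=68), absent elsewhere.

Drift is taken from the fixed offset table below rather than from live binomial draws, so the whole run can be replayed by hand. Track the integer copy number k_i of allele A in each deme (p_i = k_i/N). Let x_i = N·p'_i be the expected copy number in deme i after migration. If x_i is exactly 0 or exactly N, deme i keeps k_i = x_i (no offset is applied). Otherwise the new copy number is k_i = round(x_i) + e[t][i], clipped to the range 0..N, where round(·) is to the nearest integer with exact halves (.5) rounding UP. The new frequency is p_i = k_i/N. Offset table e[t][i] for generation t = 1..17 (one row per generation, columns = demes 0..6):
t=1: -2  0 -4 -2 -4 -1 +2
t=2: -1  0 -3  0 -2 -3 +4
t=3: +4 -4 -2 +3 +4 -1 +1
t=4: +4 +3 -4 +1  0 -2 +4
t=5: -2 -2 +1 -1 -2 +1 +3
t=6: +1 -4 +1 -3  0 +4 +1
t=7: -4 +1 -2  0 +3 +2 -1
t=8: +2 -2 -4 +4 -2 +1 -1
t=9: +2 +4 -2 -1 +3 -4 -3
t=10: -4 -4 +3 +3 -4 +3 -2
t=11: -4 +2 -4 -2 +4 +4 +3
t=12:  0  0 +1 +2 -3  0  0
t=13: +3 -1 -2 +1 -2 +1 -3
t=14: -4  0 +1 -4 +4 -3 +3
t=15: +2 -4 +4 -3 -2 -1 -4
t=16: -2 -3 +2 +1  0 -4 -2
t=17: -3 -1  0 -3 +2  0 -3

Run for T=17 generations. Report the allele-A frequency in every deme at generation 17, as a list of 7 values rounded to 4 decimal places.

[0.0000, 0.0000, 0.1324, 0.1324, 0.3088, 0.1912, 0.0735]

t=0: k=[0 0 0 0 68 0 0]
t=1: x=[0.0000 0.0000 0.0000 4.7600 58.4800 4.7600 0.0000] k=[0 0 0 3 54 4 0]
t=2: x=[0.0000 0.0000 0.2100 6.3600 46.9300 7.2200 0.2800] k=[0 0 0 6 45 4 4]
t=3: x=[0.0000 0.0000 0.4200 8.3100 39.4000 6.8700 4.0000] k=[0 0 0 11 43 6 5]
t=4: x=[0.0000 0.0000 0.7700 12.4700 38.1700 8.5200 5.0700] k=[0 0 0 13 38 7 9]
t=5: x=[0.0000 0.0000 0.9100 13.8400 34.0800 9.3100 8.8600] k=[0 0 2 13 32 10 12]
t=6: x=[0.0000 0.1400 2.6300 13.5600 29.1300 11.6800 11.8600] k=[0 0 4 11 29 16 13]
t=7: x=[0.0000 0.2800 4.2100 11.7700 26.8300 16.7000 13.2100] k=[0 1 2 12 30 19 12]
t=8: x=[0.0700 1.0000 2.6300 12.5600 27.9700 19.2800 12.4900] k=[2 0 0 17 26 20 11]
t=9: x=[1.8600 0.1400 1.1900 16.4400 24.9500 19.7900 11.6300] k=[4 4 0 15 28 16 9]
t=10: x=[4.0000 3.7200 1.3300 14.8600 26.2500 16.3500 9.4900] k=[0 0 4 18 22 19 7]
t=11: x=[0.0000 0.2800 4.7000 17.3000 21.5100 18.3700 7.8400] k=[0 2 1 15 26 22 11]
t=12: x=[0.1400 1.7900 2.0500 14.7900 24.9500 21.5100 11.7700] k=[0 2 3 17 22 22 12]
t=13: x=[0.1400 1.9300 3.9100 16.3700 21.6500 21.3000 12.7000] k=[3 1 2 17 20 22 10]
t=14: x=[2.8600 1.2100 2.9800 16.1600 19.9300 21.0200 10.8400] k=[0 1 4 12 24 18 14]
t=15: x=[0.0700 1.1400 4.3500 12.2800 22.7400 18.1400 14.2800] k=[2 0 8 9 21 17 10]
t=16: x=[1.8600 0.7000 7.5100 9.7700 19.8800 16.7900 10.4900] k=[0 0 10 11 20 13 8]
t=17: x=[0.0000 0.7000 9.3700 11.5600 18.8800 13.1400 8.3500] k=[0 0 9 9 21 13 5]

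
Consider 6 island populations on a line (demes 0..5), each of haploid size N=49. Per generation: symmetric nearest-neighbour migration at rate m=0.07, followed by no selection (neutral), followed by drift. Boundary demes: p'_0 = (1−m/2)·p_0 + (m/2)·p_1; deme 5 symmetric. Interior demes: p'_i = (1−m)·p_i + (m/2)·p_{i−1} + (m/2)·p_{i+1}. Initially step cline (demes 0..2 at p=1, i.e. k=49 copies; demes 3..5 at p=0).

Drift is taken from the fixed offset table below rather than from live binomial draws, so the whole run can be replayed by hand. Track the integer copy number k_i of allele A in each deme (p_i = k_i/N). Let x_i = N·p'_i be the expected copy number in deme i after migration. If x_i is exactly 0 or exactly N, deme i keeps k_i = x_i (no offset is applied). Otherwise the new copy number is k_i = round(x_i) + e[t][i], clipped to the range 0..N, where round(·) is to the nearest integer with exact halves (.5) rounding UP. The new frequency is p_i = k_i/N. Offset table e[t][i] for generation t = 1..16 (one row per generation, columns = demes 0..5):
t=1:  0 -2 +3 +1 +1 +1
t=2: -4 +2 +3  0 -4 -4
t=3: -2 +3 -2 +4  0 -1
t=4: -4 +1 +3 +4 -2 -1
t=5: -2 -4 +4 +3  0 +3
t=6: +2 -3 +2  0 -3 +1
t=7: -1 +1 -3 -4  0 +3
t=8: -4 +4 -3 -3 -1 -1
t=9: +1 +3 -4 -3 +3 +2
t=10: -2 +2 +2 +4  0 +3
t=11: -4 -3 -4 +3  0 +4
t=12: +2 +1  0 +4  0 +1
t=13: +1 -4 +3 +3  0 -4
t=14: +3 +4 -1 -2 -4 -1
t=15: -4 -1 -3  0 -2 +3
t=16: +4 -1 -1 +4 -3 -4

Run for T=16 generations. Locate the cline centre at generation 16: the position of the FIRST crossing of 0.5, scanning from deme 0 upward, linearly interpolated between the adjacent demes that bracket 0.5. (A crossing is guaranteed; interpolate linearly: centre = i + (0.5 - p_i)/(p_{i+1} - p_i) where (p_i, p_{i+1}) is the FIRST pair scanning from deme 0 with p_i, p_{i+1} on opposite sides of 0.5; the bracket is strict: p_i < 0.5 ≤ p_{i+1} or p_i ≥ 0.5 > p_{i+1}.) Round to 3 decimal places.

3.130

t=0: k=[49 49 49 0 0 0]
t=1: x=[49.0000 49.0000 47.2850 1.7150 0.0000 0.0000] k=[49 49 49 3 0 0]
t=2: x=[49.0000 49.0000 47.3900 4.5050 0.1050 0.0000] k=[49 49 49 5 0 0]
t=3: x=[49.0000 49.0000 47.4600 6.3650 0.1750 0.0000] k=[49 49 45 10 0 0]
t=4: x=[49.0000 48.8600 43.9150 10.8750 0.3500 0.0000] k=[49 49 47 15 0 0]
t=5: x=[49.0000 48.9300 45.9500 15.5950 0.5250 0.0000] k=[49 45 49 19 1 0]
t=6: x=[48.8600 45.2800 47.8100 19.4200 1.5950 0.0350] k=[49 42 49 19 0 1]
t=7: x=[48.7550 42.4900 47.7050 19.3850 0.7000 0.9650] k=[48 43 45 15 1 4]
t=8: x=[47.8250 43.2450 43.8800 15.5600 1.5950 3.8950] k=[44 47 41 13 1 3]
t=9: x=[44.1050 46.6850 40.2300 13.5600 1.4900 2.9300] k=[45 49 36 11 4 5]
t=10: x=[45.1400 48.4050 35.5800 11.6300 4.2800 4.9650] k=[43 49 38 16 4 8]
t=11: x=[43.2100 48.4050 37.6150 16.3500 4.5600 7.8600] k=[39 45 34 19 5 12]
t=12: x=[39.2100 44.4050 33.8600 19.0350 5.7350 11.7550] k=[41 45 34 23 6 13]
t=13: x=[41.1400 44.4750 34.0000 22.7900 6.8400 12.7550] k=[42 40 37 26 7 9]
t=14: x=[41.9300 39.9650 36.7200 25.7200 7.7350 8.9300] k=[45 44 36 24 4 8]
t=15: x=[44.9650 43.7550 35.8600 23.7200 4.8400 7.8600] k=[41 43 33 24 3 11]
t=16: x=[41.0700 42.5800 33.0350 23.5800 4.0150 10.7200] k=[45 42 32 28 1 7]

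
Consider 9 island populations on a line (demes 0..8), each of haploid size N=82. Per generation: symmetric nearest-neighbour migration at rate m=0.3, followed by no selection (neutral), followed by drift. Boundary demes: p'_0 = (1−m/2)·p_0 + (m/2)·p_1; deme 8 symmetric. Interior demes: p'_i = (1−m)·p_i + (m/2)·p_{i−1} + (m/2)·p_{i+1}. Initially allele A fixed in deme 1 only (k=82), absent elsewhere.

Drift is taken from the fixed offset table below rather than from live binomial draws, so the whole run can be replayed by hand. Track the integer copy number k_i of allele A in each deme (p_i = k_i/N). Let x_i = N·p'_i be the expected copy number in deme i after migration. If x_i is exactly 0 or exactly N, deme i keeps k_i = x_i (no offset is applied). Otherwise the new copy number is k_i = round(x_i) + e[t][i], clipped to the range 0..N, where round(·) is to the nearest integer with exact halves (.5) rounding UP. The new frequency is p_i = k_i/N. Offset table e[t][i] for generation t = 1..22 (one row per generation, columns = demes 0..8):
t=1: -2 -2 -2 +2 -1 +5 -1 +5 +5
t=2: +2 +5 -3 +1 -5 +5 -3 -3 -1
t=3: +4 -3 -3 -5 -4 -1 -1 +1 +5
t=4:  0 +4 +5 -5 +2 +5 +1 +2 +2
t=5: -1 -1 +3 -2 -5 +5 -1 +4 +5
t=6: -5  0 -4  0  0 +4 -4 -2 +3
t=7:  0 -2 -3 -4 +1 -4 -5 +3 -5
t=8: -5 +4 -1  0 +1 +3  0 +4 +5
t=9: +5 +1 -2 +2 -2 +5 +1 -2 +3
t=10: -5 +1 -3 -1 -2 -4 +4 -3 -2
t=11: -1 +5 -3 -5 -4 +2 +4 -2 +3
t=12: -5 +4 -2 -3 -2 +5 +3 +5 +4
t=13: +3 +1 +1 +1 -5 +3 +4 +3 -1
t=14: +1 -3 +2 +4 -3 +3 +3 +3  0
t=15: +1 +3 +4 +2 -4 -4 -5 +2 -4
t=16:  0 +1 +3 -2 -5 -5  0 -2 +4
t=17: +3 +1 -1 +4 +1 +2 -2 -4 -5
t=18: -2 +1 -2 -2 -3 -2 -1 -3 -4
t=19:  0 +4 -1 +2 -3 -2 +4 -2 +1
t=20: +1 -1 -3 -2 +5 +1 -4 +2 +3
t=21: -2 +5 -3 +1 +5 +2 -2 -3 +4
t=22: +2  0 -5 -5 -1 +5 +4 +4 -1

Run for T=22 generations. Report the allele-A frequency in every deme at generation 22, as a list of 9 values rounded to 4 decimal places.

[0.3049, 0.2927, 0.0854, 0.0488, 0.1098, 0.1220, 0.0610, 0.0610, 0.0732]

t=0: k=[0 82 0 0 0 0 0 0 0]
t=1: x=[12.3000 57.4000 12.3000 0.0000 0.0000 0.0000 0.0000 0.0000 0.0000] k=[10 55 10 0 0 0 0 0 0]
t=2: x=[16.7500 41.5000 15.2500 1.5000 0.0000 0.0000 0.0000 0.0000 0.0000] k=[19 47 12 3 0 0 0 0 0]
t=3: x=[23.2000 37.5500 15.9000 3.9000 0.4500 0.0000 0.0000 0.0000 0.0000] k=[27 35 13 0 0 0 0 0 0]
t=4: x=[28.2000 30.5000 14.3500 1.9500 0.0000 0.0000 0.0000 0.0000 0.0000] k=[28 35 19 0 0 0 0 0 0]
t=5: x=[29.0500 31.5500 18.5500 2.8500 0.0000 0.0000 0.0000 0.0000 0.0000] k=[28 31 22 1 0 0 0 0 0]
t=6: x=[28.4500 29.2000 20.2000 4.0000 0.1500 0.0000 0.0000 0.0000 0.0000] k=[23 29 16 4 0 0 0 0 0]
t=7: x=[23.9000 26.1500 16.1500 5.2000 0.6000 0.0000 0.0000 0.0000 0.0000] k=[24 24 13 1 2 0 0 0 0]
t=8: x=[24.0000 22.3500 12.8500 2.9500 1.5500 0.3000 0.0000 0.0000 0.0000] k=[19 26 12 3 3 3 0 0 0]
t=9: x=[20.0500 22.8500 12.7500 4.3500 3.0000 2.5500 0.4500 0.0000 0.0000] k=[25 24 11 6 1 8 1 0 0]
t=10: x=[24.8500 22.2000 12.2000 6.0000 2.8000 5.9000 1.9000 0.1500 0.0000] k=[20 23 9 5 1 2 6 0 0]
t=11: x=[20.4500 20.4500 10.5000 5.0000 1.7500 2.4500 4.5000 0.9000 0.0000] k=[19 25 8 0 0 4 9 0 0]
t=12: x=[19.9000 21.5500 9.3500 1.2000 0.6000 4.1500 6.9000 1.3500 0.0000] k=[15 26 7 0 0 9 10 6 0]
t=13: x=[16.6500 21.5000 8.8000 1.0500 1.3500 7.8000 9.2500 5.7000 0.9000] k=[20 23 10 2 0 11 13 9 0]
t=14: x=[20.4500 20.6000 10.7500 2.9000 1.9500 9.6500 12.1000 8.2500 1.3500] k=[21 18 13 7 0 13 15 11 1]
t=15: x=[20.5500 17.7000 12.8500 6.8500 3.0000 11.3500 14.1000 10.1000 2.5000] k=[22 21 17 9 0 7 9 12 0]
t=16: x=[21.8500 20.5500 16.4000 8.8500 2.4000 6.2500 9.1500 9.7500 1.8000] k=[22 22 19 7 0 1 9 8 6]
t=17: x=[22.0000 21.5500 17.6500 7.7500 1.2000 2.0500 7.6500 7.8500 6.3000] k=[25 23 17 12 2 4 6 4 1]
t=18: x=[24.7000 22.4000 17.1500 11.2500 3.8000 4.0000 5.4000 3.8500 1.4500] k=[23 23 15 9 1 2 4 1 0]
t=19: x=[23.0000 21.8000 15.3000 8.7000 2.3500 2.1500 3.2500 1.3000 0.1500] k=[23 26 14 11 0 0 7 0 1]
t=20: x=[23.4500 23.7500 15.3500 9.8000 1.6500 1.0500 4.9000 1.2000 0.8500] k=[24 23 12 8 7 2 1 3 4]
t=21: x=[23.8500 21.5000 13.0500 8.4500 6.4000 2.6000 1.4500 2.8500 3.8500] k=[22 27 10 9 11 5 0 0 8]
t=22: x=[22.7500 23.7000 12.4000 9.4500 9.8000 5.1500 0.7500 1.2000 6.8000] k=[25 24 7 4 9 10 5 5 6]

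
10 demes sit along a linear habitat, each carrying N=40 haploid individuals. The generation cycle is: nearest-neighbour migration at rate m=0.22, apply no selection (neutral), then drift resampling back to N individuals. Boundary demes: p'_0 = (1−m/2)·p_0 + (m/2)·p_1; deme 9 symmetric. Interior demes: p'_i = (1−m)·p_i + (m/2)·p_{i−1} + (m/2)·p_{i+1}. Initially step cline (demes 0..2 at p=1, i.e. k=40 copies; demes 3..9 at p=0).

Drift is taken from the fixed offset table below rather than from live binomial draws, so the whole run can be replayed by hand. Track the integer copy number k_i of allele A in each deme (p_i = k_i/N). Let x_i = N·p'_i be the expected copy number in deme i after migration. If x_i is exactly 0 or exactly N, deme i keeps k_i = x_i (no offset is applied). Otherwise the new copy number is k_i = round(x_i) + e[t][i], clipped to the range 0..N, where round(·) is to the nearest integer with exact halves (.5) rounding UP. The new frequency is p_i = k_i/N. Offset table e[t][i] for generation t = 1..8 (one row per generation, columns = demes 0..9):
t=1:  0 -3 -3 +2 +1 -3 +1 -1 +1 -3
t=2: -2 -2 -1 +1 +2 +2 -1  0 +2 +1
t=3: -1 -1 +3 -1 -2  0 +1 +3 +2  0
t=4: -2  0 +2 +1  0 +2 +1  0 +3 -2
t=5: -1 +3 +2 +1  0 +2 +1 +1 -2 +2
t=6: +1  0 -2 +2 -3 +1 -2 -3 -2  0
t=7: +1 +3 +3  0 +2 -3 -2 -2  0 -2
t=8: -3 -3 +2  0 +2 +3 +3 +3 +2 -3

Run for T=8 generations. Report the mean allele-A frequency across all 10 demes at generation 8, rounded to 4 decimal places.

0.3350

t=0: k=[40 40 40 0 0 0 0 0 0 0]
t=1: x=[40.0000 40.0000 35.6000 4.4000 0.0000 0.0000 0.0000 0.0000 0.0000 0.0000] k=[40 40 33 6 0 0 0 0 0 0]
t=2: x=[40.0000 39.2300 30.8000 8.3100 0.6600 0.0000 0.0000 0.0000 0.0000 0.0000] k=[40 37 30 9 3 0 0 0 0 0]
t=3: x=[39.6700 36.5600 28.4600 10.6500 3.3300 0.3300 0.0000 0.0000 0.0000 0.0000] k=[39 36 31 10 1 0 0 0 0 0]
t=4: x=[38.6700 35.7800 29.2400 11.3200 1.8800 0.1100 0.0000 0.0000 0.0000 0.0000] k=[37 36 31 12 2 2 0 0 0 0]
t=5: x=[36.8900 35.5600 29.4600 12.9900 3.1000 1.7800 0.2200 0.0000 0.0000 0.0000] k=[36 39 31 14 3 4 1 0 0 0]
t=6: x=[36.3300 37.7900 30.0100 14.6600 4.3200 3.5600 1.2200 0.1100 0.0000 0.0000] k=[37 38 28 17 1 5 0 0 0 0]
t=7: x=[37.1100 36.7900 27.8900 16.4500 3.2000 4.0100 0.5500 0.0000 0.0000 0.0000] k=[38 40 31 16 5 1 0 0 0 0]
t=8: x=[38.2200 38.7900 30.3400 16.4400 5.7700 1.3300 0.1100 0.0000 0.0000 0.0000] k=[35 36 32 16 8 4 3 0 0 0]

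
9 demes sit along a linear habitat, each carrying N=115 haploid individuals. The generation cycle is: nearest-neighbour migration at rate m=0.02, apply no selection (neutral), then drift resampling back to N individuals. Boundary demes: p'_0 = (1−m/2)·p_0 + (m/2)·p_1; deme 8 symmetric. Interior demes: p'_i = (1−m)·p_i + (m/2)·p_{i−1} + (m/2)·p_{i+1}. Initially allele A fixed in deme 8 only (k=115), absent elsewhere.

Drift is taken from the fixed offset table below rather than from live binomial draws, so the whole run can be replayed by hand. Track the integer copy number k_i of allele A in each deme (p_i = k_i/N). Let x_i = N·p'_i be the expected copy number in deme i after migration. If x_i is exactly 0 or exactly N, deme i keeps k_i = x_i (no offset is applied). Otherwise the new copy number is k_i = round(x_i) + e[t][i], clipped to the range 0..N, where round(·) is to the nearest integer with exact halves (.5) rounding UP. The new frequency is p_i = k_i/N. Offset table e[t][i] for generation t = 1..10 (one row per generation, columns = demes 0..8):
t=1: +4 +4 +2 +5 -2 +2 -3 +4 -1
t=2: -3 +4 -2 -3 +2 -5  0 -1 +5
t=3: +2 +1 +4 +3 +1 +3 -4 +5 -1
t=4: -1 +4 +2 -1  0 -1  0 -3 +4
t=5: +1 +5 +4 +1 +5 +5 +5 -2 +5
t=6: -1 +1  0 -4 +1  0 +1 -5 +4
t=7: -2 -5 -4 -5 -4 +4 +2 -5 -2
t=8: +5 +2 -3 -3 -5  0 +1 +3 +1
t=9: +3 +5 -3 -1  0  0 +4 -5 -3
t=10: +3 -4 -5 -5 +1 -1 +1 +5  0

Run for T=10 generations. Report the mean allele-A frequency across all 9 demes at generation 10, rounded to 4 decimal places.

0.1266

t=0: k=[0 0 0 0 0 0 0 0 115]
t=1: x=[0.0000 0.0000 0.0000 0.0000 0.0000 0.0000 0.0000 1.1500 113.8500] k=[0 0 0 0 0 0 0 5 113]
t=2: x=[0.0000 0.0000 0.0000 0.0000 0.0000 0.0000 0.0500 6.0300 111.9200] k=[0 0 0 0 0 0 0 5 115]
t=3: x=[0.0000 0.0000 0.0000 0.0000 0.0000 0.0000 0.0500 6.0500 113.9000] k=[0 0 0 0 0 0 0 11 113]
t=4: x=[0.0000 0.0000 0.0000 0.0000 0.0000 0.0000 0.1100 11.9100 111.9800] k=[0 0 0 0 0 0 0 9 115]
t=5: x=[0.0000 0.0000 0.0000 0.0000 0.0000 0.0000 0.0900 9.9700 113.9400] k=[0 0 0 0 0 0 5 8 115]
t=6: x=[0.0000 0.0000 0.0000 0.0000 0.0000 0.0500 4.9800 9.0400 113.9300] k=[0 0 0 0 0 0 6 4 115]
t=7: x=[0.0000 0.0000 0.0000 0.0000 0.0000 0.0600 5.9200 5.1300 113.8900] k=[0 0 0 0 0 4 8 0 112]
t=8: x=[0.0000 0.0000 0.0000 0.0000 0.0400 4.0000 7.8800 1.2000 110.8800] k=[0 0 0 0 0 4 9 4 112]
t=9: x=[0.0000 0.0000 0.0000 0.0000 0.0400 4.0100 8.9000 5.1300 110.9200] k=[0 0 0 0 0 4 13 0 108]
t=10: x=[0.0000 0.0000 0.0000 0.0000 0.0400 4.0500 12.7800 1.2100 106.9200] k=[0 0 0 0 1 3 14 6 107]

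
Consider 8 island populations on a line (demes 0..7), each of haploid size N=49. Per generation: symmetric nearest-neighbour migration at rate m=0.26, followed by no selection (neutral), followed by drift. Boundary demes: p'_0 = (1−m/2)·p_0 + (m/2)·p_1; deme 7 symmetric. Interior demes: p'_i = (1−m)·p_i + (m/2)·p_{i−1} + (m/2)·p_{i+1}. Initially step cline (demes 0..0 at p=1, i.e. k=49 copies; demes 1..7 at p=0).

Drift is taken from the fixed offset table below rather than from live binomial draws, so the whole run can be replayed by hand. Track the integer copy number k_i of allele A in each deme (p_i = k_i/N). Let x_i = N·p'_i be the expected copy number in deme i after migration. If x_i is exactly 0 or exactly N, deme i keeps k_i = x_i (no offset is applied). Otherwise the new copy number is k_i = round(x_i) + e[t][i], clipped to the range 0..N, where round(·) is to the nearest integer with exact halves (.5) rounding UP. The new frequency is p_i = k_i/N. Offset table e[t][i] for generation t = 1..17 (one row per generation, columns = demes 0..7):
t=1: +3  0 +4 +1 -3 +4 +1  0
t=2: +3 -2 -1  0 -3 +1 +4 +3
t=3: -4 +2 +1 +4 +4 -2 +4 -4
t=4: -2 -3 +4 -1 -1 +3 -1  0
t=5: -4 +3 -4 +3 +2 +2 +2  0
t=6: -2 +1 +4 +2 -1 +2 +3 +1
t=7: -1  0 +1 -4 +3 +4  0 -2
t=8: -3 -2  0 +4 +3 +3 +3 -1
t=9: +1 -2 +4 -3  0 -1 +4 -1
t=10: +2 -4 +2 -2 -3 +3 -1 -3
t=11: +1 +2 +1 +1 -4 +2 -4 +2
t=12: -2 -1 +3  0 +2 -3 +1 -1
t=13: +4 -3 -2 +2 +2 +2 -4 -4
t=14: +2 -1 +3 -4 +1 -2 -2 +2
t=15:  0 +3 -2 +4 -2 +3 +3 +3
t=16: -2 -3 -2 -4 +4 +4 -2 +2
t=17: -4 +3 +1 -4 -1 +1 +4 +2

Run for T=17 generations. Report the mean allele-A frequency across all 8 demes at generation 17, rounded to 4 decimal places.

0.1684

t=0: k=[49 0 0 0 0 0 0 0]
t=1: x=[42.6300 6.3700 0.0000 0.0000 0.0000 0.0000 0.0000 0.0000] k=[46 6 0 0 0 0 0 0]
t=2: x=[40.8000 10.4200 0.7800 0.0000 0.0000 0.0000 0.0000 0.0000] k=[44 8 0 0 0 0 0 0]
t=3: x=[39.3200 11.6400 1.0400 0.0000 0.0000 0.0000 0.0000 0.0000] k=[35 14 2 0 0 0 0 0]
t=4: x=[32.2700 15.1700 3.3000 0.2600 0.0000 0.0000 0.0000 0.0000] k=[30 12 7 0 0 0 0 0]
t=5: x=[27.6600 13.6900 6.7400 0.9100 0.0000 0.0000 0.0000 0.0000] k=[24 17 3 4 0 0 0 0]
t=6: x=[23.0900 16.0900 4.9500 3.3500 0.5200 0.0000 0.0000 0.0000] k=[21 17 9 5 0 0 0 0]
t=7: x=[20.4800 16.4800 9.5200 4.8700 0.6500 0.0000 0.0000 0.0000] k=[19 16 11 1 4 0 0 0]
t=8: x=[18.6100 15.7400 10.3500 2.6900 3.0900 0.5200 0.0000 0.0000] k=[16 14 10 7 6 4 0 0]
t=9: x=[15.7400 13.7400 10.1300 7.2600 5.8700 3.7400 0.5200 0.0000] k=[17 12 14 4 6 3 5 0]
t=10: x=[16.3500 12.9100 12.4400 5.5600 5.3500 3.6500 4.0900 0.6500] k=[18 9 14 4 2 7 3 0]
t=11: x=[16.8300 10.8200 12.0500 5.0400 2.9100 5.8300 3.1300 0.3900] k=[18 13 13 6 0 8 0 2]
t=12: x=[17.3500 13.6500 12.0900 6.1300 1.8200 5.9200 1.3000 1.7400] k=[15 13 15 6 4 3 2 1]
t=13: x=[14.7400 13.5200 13.5700 6.9100 4.1300 3.0000 2.0000 1.1300] k=[19 11 12 9 6 5 0 0]
t=14: x=[17.9600 12.1700 11.4800 9.0000 6.2600 4.4800 0.6500 0.0000] k=[20 11 14 5 7 2 0 0]
t=15: x=[18.8300 12.5600 12.4400 6.4300 6.0900 2.3900 0.2600 0.0000] k=[19 16 10 10 4 5 3 0]
t=16: x=[18.6100 15.6100 10.7800 9.2200 4.9100 4.6100 2.8700 0.3900] k=[17 13 9 5 9 9 1 2]
t=17: x=[16.4800 13.0000 9.0000 6.0400 8.4800 7.9600 2.1700 1.8700] k=[12 16 10 2 7 9 6 4]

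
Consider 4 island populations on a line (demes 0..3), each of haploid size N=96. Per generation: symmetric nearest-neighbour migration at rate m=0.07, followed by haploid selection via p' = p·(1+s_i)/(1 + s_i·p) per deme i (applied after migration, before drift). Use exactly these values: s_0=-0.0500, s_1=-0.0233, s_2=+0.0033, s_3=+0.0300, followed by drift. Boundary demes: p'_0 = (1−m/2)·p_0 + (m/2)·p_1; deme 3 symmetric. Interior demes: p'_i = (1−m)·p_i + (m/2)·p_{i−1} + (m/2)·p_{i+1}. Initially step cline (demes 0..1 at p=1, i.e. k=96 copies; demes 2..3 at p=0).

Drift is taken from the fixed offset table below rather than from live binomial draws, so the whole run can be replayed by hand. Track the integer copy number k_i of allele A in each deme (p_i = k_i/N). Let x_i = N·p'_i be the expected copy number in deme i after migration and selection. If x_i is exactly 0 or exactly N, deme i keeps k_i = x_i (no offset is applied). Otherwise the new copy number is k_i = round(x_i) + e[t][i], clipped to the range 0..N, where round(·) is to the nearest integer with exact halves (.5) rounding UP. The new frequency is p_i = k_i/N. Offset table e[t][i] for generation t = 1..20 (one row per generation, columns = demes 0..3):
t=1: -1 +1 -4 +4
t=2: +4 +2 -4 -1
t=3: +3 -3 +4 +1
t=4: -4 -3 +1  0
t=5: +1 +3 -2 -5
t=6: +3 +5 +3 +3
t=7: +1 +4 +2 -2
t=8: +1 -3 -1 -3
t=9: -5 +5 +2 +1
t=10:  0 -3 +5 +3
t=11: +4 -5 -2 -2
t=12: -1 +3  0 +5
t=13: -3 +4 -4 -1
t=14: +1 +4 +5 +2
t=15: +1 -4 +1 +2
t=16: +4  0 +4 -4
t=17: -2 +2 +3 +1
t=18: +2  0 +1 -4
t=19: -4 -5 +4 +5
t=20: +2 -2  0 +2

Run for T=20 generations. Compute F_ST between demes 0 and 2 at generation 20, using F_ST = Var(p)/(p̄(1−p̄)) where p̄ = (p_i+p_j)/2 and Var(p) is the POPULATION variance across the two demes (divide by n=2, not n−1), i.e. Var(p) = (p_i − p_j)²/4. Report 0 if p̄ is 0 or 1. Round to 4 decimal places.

t=0: k=[96 96 0 0]
t=1: x=[96.0000 92.5627 3.3707 0.0000] k=[96 94 0 0]
t=2: x=[95.9263 90.6624 3.3005 0.0000] k=[96 93 0 0]
t=3: x=[95.8895 89.7129 3.2654 0.0000] k=[96 87 7 0]
t=4: x=[95.6685 84.2745 9.5834 0.2523] k=[92 81 11 0]
t=5: x=[91.3953 78.6017 13.1022 0.3965] k=[92 82 11 0]
t=6: x=[91.4319 79.5461 13.1373 0.3965] k=[94 85 16 3]
t=7: x=[93.5662 82.6310 18.0082 3.5548] k=[95 87 20 2]
t=8: x=[94.6536 84.7021 21.7704 2.7067] k=[96 82 21 0]
t=9: x=[95.4843 80.0438 22.4566 0.7569] k=[90 85 24 2]
t=10: x=[89.5219 82.7734 25.4265 2.8506] k=[90 80 30 6]
t=11: x=[89.3390 78.2616 30.9791 7.0302] k=[93 73 29 5]
t=12: x=[92.1131 71.7350 29.7676 6.0042] k=[91 75 30 11]
t=13: x=[90.1652 73.5825 30.9791 11.9713] k=[87 78 27 11]
t=14: x=[86.2446 76.1615 28.2907 11.8639] k=[87 80 33 14]
t=15: x=[86.3175 78.2616 34.0524 15.0360] k=[87 74 35 17]
t=16: x=[86.0987 72.6762 35.8089 18.0594] k=[90 73 40 14]
t=17: x=[89.0829 72.0184 40.3220 15.2861] k=[87 74 43 16]
t=18: x=[86.0987 72.9597 43.2183 17.3614] k=[88 73 44 13]
t=19: x=[87.0681 72.0892 44.0085 14.4440] k=[83 67 48 19]
t=20: x=[81.8316 66.4147 47.7291 20.4873] k=[84 64 48 22]

0.1636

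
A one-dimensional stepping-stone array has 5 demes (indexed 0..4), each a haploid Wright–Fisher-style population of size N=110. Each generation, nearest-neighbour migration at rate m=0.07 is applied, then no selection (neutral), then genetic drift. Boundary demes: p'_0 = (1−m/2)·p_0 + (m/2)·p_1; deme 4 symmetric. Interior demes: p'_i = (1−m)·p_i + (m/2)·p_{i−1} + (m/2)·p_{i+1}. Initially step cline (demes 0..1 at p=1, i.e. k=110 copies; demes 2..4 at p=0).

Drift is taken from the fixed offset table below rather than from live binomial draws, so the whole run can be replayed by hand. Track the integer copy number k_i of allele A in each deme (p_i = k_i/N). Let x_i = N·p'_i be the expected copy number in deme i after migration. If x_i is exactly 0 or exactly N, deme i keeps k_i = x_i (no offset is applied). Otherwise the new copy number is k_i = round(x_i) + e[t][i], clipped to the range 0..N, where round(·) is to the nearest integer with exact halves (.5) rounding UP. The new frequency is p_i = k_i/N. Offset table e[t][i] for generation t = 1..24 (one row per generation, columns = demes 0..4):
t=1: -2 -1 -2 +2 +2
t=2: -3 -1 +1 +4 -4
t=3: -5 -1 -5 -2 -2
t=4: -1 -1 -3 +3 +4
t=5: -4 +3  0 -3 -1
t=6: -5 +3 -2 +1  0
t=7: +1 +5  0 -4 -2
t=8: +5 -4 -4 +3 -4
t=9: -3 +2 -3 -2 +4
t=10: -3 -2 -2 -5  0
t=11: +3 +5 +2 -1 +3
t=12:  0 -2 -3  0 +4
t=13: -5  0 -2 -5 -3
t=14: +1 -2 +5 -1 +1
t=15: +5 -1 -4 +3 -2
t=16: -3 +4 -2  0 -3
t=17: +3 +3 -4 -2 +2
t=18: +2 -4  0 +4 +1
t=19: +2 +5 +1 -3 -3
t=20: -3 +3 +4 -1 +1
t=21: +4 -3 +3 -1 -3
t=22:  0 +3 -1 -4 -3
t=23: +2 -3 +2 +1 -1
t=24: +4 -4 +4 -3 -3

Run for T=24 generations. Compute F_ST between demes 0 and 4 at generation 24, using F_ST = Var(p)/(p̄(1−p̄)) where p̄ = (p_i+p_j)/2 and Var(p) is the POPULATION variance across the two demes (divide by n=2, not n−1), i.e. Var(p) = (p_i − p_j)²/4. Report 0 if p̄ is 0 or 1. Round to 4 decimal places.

0.8182

t=0: k=[110 110 0 0 0]
t=1: x=[110.0000 106.1500 3.8500 0.0000 0.0000] k=[110 105 2 0 0]
t=2: x=[109.8250 101.5700 5.5350 0.0700 0.0000] k=[107 101 7 4 0]
t=3: x=[106.7900 97.9200 10.1850 3.9650 0.1400] k=[102 97 5 2 0]
t=4: x=[101.8250 93.9550 8.1150 2.0350 0.0700] k=[101 93 5 5 4]
t=5: x=[100.7200 90.2000 8.0800 4.9650 4.0350] k=[97 93 8 2 3]
t=6: x=[96.8600 90.1650 10.7650 2.2450 2.9650] k=[92 93 9 3 3]
t=7: x=[92.0350 90.0250 11.7300 3.2100 3.0000] k=[93 95 12 0 1]
t=8: x=[93.0700 92.0250 14.4850 0.4550 0.9650] k=[98 88 10 3 0]
t=9: x=[97.6500 85.6200 12.4850 3.1400 0.1050] k=[95 88 9 1 4]
t=10: x=[94.7550 85.4800 11.4850 1.3850 3.8950] k=[92 83 9 0 4]
t=11: x=[91.6850 80.7250 11.2750 0.4550 3.8600] k=[95 86 13 0 7]
t=12: x=[94.6850 83.7600 15.1000 0.7000 6.7550] k=[95 82 12 1 11]
t=13: x=[94.5450 80.0050 14.0650 1.7350 10.6500] k=[90 80 12 0 8]
t=14: x=[89.6500 77.9700 13.9600 0.7000 7.7200] k=[91 76 19 0 9]
t=15: x=[90.4750 74.5300 20.3300 0.9800 8.6850] k=[95 74 16 4 7]
t=16: x=[94.2650 72.7050 17.6100 4.5250 6.8950] k=[91 77 16 5 4]
t=17: x=[90.5100 75.3550 17.7500 5.3500 4.0350] k=[94 78 14 3 6]
t=18: x=[93.4400 76.3200 15.8550 3.4900 5.8950] k=[95 72 16 7 7]
t=19: x=[94.1950 70.8450 17.6450 7.3150 7.0000] k=[96 76 19 4 4]
t=20: x=[95.3000 74.7050 20.4700 4.5250 4.0000] k=[92 78 24 4 5]
t=21: x=[91.5100 76.6000 25.1900 4.7350 4.9650] k=[96 74 28 4 2]
t=22: x=[95.2300 73.1600 28.7700 4.7700 2.0700] k=[95 76 28 1 0]
t=23: x=[94.3350 74.9850 28.7350 1.9100 0.0350] k=[96 72 31 3 0]
t=24: x=[95.1600 71.4050 31.4550 3.8750 0.1050] k=[99 67 35 1 0]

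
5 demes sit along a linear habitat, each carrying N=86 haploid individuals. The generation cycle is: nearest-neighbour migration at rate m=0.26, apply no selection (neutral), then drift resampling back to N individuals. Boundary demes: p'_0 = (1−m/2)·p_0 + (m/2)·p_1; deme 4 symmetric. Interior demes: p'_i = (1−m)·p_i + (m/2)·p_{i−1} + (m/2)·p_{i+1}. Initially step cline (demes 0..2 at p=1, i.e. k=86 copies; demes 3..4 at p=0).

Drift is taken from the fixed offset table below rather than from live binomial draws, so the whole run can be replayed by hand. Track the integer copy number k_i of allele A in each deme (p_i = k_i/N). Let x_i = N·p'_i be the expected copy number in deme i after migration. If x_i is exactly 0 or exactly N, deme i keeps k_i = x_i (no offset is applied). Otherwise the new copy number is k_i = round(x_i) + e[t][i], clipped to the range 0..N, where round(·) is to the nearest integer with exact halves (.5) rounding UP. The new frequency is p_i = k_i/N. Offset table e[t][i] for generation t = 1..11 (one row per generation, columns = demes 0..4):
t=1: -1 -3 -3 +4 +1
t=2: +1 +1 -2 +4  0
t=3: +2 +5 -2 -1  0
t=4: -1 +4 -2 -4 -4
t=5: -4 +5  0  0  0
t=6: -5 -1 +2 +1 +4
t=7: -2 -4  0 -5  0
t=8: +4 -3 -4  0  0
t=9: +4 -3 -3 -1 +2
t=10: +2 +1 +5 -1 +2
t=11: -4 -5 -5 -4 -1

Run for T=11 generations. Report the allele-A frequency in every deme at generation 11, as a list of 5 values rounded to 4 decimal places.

[0.9302, 0.7326, 0.5465, 0.3023, 0.2558]

t=0: k=[86 86 86 0 0]
t=1: x=[86.0000 86.0000 74.8200 11.1800 0.0000] k=[86 86 72 15 0]
t=2: x=[86.0000 84.1800 66.4100 20.4600 1.9500] k=[86 85 64 24 2]
t=3: x=[85.8700 82.4000 61.5300 26.3400 4.8600] k=[86 86 60 25 5]
t=4: x=[86.0000 82.6200 58.8300 26.9500 7.6000] k=[86 86 57 23 4]
t=5: x=[86.0000 82.2300 56.3500 24.9500 6.4700] k=[86 86 56 25 6]
t=6: x=[86.0000 82.1000 55.8700 26.5600 8.4700] k=[86 81 58 28 12]
t=7: x=[85.3500 78.6600 57.0900 29.8200 14.0800] k=[83 75 57 25 14]
t=8: x=[81.9600 73.7000 55.1800 27.7300 15.4300] k=[86 71 51 28 15]
t=9: x=[84.0500 70.3500 50.6100 29.3000 16.6900] k=[86 67 48 28 19]
t=10: x=[83.5300 67.0000 47.8700 29.4300 20.1700] k=[86 68 53 28 22]
t=11: x=[83.6600 68.3900 51.7000 30.4700 22.7800] k=[80 63 47 26 22]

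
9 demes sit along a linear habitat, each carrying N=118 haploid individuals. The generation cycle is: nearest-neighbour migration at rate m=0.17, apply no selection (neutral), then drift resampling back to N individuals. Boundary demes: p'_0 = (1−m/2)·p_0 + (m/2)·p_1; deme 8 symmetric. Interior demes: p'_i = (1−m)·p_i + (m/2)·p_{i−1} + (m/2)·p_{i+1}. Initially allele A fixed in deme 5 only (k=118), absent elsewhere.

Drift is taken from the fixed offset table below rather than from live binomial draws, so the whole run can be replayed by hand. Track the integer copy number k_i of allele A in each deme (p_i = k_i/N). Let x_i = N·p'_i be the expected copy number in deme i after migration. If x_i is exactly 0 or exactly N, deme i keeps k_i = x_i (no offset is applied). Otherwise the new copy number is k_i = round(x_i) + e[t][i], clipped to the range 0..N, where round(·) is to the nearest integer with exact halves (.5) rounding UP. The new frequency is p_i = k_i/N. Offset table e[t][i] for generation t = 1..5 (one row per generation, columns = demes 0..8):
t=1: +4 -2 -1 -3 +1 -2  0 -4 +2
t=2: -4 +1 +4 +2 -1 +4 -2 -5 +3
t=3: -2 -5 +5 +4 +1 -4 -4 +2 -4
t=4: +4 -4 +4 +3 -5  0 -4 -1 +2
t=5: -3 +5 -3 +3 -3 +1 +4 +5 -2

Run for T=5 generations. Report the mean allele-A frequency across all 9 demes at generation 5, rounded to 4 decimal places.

0.1234

t=0: k=[0 0 0 0 0 118 0 0 0]
t=1: x=[0.0000 0.0000 0.0000 0.0000 10.0300 97.9400 10.0300 0.0000 0.0000] k=[0 0 0 0 11 96 10 0 0]
t=2: x=[0.0000 0.0000 0.0000 0.9350 17.2900 81.4650 16.4600 0.8500 0.0000] k=[0 0 0 3 16 85 14 0 0]
t=3: x=[0.0000 0.0000 0.2550 3.8500 20.7600 73.1000 18.8450 1.1900 0.0000] k=[0 0 5 8 22 69 15 3 0]
t=4: x=[0.0000 0.4250 4.8300 8.9350 24.8050 60.4150 18.5700 3.7650 0.2550] k=[0 0 9 12 20 60 15 3 2]
t=5: x=[0.0000 0.7650 8.4900 12.4250 22.7200 52.7750 17.8050 3.9350 2.0850] k=[0 6 5 15 20 54 22 9 0]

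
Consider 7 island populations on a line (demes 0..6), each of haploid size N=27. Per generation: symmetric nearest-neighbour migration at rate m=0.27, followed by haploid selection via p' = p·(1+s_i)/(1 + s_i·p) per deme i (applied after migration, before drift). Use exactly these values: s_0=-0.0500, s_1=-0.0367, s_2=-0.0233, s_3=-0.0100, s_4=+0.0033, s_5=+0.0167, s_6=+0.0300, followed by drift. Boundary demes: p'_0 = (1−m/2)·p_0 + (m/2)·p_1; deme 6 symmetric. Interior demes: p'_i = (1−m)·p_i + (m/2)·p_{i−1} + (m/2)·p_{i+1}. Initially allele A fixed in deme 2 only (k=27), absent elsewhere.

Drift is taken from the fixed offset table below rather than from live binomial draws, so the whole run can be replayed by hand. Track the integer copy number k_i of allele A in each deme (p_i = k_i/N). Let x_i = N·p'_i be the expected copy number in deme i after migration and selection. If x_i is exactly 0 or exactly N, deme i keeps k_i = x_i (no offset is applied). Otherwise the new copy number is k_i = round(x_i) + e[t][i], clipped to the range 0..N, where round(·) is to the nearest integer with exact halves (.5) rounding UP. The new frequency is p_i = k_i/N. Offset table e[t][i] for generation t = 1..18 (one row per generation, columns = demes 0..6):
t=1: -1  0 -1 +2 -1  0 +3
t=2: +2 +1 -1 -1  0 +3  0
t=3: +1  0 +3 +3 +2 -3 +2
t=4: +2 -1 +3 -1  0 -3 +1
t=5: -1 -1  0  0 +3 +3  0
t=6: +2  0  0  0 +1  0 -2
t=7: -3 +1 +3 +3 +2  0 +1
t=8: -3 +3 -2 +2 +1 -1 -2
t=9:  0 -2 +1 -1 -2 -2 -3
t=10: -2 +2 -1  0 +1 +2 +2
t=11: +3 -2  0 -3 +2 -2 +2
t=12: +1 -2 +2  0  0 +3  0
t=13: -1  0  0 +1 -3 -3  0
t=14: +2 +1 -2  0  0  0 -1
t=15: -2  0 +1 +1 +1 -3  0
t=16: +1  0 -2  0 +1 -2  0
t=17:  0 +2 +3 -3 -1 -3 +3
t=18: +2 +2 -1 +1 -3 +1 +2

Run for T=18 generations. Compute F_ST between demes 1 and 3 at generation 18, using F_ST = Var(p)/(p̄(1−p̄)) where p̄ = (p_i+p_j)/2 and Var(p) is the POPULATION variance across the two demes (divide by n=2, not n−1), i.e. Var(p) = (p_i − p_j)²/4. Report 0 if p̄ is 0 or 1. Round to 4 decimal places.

t=0: k=[0 0 27 0 0 0 0]
t=1: x=[0.0000 3.5287 19.5839 3.6134 0.0000 0.0000 0.0000] k=[0 4 19 6 0 0 0]
t=2: x=[0.5135 5.3234 15.0632 6.8933 0.8126 0.0000 0.0000] k=[3 6 14 6 1 0 0]
t=3: x=[3.2553 6.4889 11.6835 6.3560 1.5448 0.1372 0.0000] k=[4 6 15 9 4 0 0]
t=4: x=[4.0888 6.7539 12.8162 9.0744 4.1465 0.5488 0.0000] k=[6 6 16 8 4 0 0]
t=5: x=[5.7640 7.1517 13.4109 8.4814 4.0112 0.5488 0.0000] k=[5 6 13 8 7 4 0]
t=6: x=[4.9251 6.6214 11.2251 8.4814 6.7467 3.9202 0.5559] k=[7 7 11 8 8 4 0]
t=7: x=[6.7373 7.3385 9.9067 8.3469 7.4778 4.0568 0.5559] k=[4 8 13 11 9 4 2]
t=8: x=[4.3496 7.9241 11.8979 10.9345 8.6143 4.4664 2.3322] k=[1 11 10 13 10 3 0]
t=9: x=[2.2423 9.2859 10.3889 12.1228 9.4803 3.5913 0.4170] k=[2 7 11 11 7 2 0]
t=10: x=[2.5539 6.6753 10.3093 10.3957 6.8819 2.4415 0.2780] k=[1 9 9 10 8 4 2]
t=11: x=[1.9836 7.7124 8.9930 9.5329 7.7482 4.3299 2.3322] k=[5 6 9 7 10 2 4]
t=12: x=[4.9251 6.0918 8.1899 7.6199 8.5342 3.3989 3.8260] k=[6 4 10 8 9 6 4]
t=13: x=[5.5019 4.9276 8.7797 8.3469 8.4792 6.2139 4.3773] k=[5 5 9 9 5 3 4]
t=14: x=[4.7944 5.3772 8.3237 8.4017 5.2840 3.4546 3.9639] k=[7 6 6 8 5 3 3]
t=15: x=[6.6057 5.9595 6.1572 7.2715 5.1487 3.3179 3.0797] k=[5 6 7 8 6 0 3]
t=16: x=[4.9251 5.8273 6.8785 7.5403 5.4744 1.2344 2.6652] k=[6 6 5 8 6 0 3]
t=17: x=[5.7640 5.6952 5.4369 7.2715 5.4744 1.2344 2.6652] k=[6 8 8 4 4 0 6]
t=18: x=[6.0265 7.5254 7.3334 4.5022 3.4700 1.3714 5.3150] k=[8 10 6 6 0 2 7]

0.0263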